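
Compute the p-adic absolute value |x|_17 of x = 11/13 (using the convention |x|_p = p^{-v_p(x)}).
|11/13|_17 = 1

Step 1 — compute v_17(x) by factoring powers of 17 out of the numerator and denominator: v_17(11/13) = 0. Step 2 — apply |x|_p = p^{-v_p(x)} = 17^{0} = 1.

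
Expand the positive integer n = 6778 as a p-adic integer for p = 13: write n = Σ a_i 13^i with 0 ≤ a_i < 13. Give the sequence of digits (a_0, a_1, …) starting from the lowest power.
(a_0, a_1, …) = (5, 1, 1, 3)

Repeated division by 13 gives the digits low-to-high: 6778 = 5 + 1·13^1 + 1·13^2 + 3·13^3. Digit sequence: (5, 1, 1, 3).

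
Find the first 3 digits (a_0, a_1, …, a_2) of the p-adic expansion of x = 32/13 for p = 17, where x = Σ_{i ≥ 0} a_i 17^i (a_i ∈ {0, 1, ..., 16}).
(a_0, …, a_2) = (9, 14, 7)

v_17(32/13) = 0 (numerator and denominator both coprime to 17), so x ∈ ℤ_17^×. Compute digits iteratively via a_i = x_i mod 17, x_{i+1} = (x_i − a_i)/17, with x_0 = x:
  x_0 = 32/13;  a_0 = 9;  x_1 = (x_0 − 9)/17 = -5/13
  x_1 = -5/13;  a_1 = 14;  x_2 = (x_1 − 14)/17 = -11/13
  x_2 = -11/13;  a_2 = 7;  x_3 = (x_2 − 7)/17 = -6/13
Digits: (9, 14, 7).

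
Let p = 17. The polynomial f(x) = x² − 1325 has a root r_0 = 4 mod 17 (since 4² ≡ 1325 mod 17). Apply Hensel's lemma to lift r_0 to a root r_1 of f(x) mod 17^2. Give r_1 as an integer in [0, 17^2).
r_1 = 276 (mod 289)

Hensel's recurrence: r_{i+1} = r_i − f(r_i)·(f′(r_i))^{-1} mod 17^{i+2}, with f′(x) = 2x. Iterate:
  r_0 = 4 (mod 17)
  r_1 = 276 (mod 289)
Final: r_1 = 276, and one checks f(r_1) ≡ 0 mod 17^2.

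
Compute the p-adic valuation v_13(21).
v_13(21) = 0

v_13(n) is the largest exponent k such that 13^k divides n. Factor out: 21 = 13^0 · 21. (Sign doesn't affect v_p.) So v_13(21) = 0.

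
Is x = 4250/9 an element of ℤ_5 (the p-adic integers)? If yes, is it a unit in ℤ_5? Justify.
x ∈ ℤ_5 but not a unit; v_5(x) = 3 > 0

ℤ_5 = {x ∈ ℚ_5 : v_5(x) ≥ 0} and ℤ_5^× = {x ∈ ℤ_5 : v_5(x) = 0}. Here v_5(4250/9) = v_5(num) − v_5(den) = 3; compare against these criteria.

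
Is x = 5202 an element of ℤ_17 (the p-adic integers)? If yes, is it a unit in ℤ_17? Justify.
x ∈ ℤ_17 but not a unit; v_17(x) = 2 > 0

ℤ_17 = {x ∈ ℚ_17 : v_17(x) ≥ 0} and ℤ_17^× = {x ∈ ℤ_17 : v_17(x) = 0}. Here v_17(5202) = v_17(num) − v_17(den) = 2; compare against these criteria.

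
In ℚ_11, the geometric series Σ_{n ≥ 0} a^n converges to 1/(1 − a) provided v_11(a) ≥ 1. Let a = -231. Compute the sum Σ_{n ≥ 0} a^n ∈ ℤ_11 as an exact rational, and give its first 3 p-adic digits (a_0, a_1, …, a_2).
Σ a^n = 1/(1 − a) = 1/232;  first 3 digits = (1, 1, 10)

v_11(a) = 1 ≥ 1, so the series converges in ℤ_11 to 1/(1 − a) = 1/(1 − (-231)) = 1/232. Expand this rational in ℤ_11: compute digits iteratively via d_i = x_i mod 11, x_{i+1} = (x_i − d_i)/11. The first 3 digits are (1, 1, 10).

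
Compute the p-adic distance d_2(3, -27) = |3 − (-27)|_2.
d_2(3, -27) = 1/2

Step 1 — x − y = 3 − (-27) = 30. Step 2 — v_2(30) = 1 (factor: 30 = (2^1 · 15); the sign does not affect v_p). Step 3 — |x − y|_2 = 2^{-1} = 1/2.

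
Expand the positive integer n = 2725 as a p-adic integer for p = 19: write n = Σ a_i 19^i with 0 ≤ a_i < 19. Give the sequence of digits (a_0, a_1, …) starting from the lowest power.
(a_0, a_1, …) = (8, 10, 7)

Repeated division by 19 gives the digits low-to-high: 2725 = 8 + 10·19^1 + 7·19^2. Digit sequence: (8, 10, 7).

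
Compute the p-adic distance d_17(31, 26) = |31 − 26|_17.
d_17(31, 26) = 1

Step 1 — x − y = 31 − 26 = 5. Step 2 — v_17(5) = 0 (factor: 5 = (17^0 · 5); the sign does not affect v_p). Step 3 — |x − y|_17 = 17^{0} = 1.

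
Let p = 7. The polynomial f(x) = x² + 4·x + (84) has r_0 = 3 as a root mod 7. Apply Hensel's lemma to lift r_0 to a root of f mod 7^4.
r_3 = 1585 (mod 2401)

Hensel: r_{i+1} = r_i − f(r_i)·(f′(r_i))^{-1} mod 7^{i+2}, f′(x) = 2x + 4. Iterate:
  r_0 = 3 (mod 7)
  r_1 = 17 (mod 49)
  r_2 = 213 (mod 343)
  r_3 = 1585 (mod 2401)
Final: r = 1585 satisfies f(r) ≡ 0 mod 7^4.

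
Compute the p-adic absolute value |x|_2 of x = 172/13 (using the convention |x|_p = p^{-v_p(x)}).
|172/13|_2 = 1/4

Step 1 — compute v_2(x) by factoring powers of 2 out of the numerator and denominator: v_2(172/13) = 2. Step 2 — apply |x|_p = p^{-v_p(x)} = 2^{-2} = 1/4.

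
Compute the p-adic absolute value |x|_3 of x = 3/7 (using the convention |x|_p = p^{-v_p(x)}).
|3/7|_3 = 1/3

Step 1 — compute v_3(x) by factoring powers of 3 out of the numerator and denominator: v_3(3/7) = 1. Step 2 — apply |x|_p = p^{-v_p(x)} = 3^{-1} = 1/3.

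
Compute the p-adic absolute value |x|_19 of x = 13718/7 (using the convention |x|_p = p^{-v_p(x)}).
|13718/7|_19 = 1/6859

Step 1 — compute v_19(x) by factoring powers of 19 out of the numerator and denominator: v_19(13718/7) = 3. Step 2 — apply |x|_p = p^{-v_p(x)} = 19^{-3} = 1/6859.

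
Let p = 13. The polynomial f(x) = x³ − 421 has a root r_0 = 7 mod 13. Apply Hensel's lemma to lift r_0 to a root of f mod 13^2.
r_1 = 111 (mod 169)

Hensel: r_{i+1} = r_i − f(r_i)/f′(r_i) mod 13^{i+2}, where f′(x) = 3x². Iterate:
  r_0 = 7 (mod 13)
  r_1 = 111 (mod 169)
Final: r = 111 with f(r) ≡ 0 mod 13^2.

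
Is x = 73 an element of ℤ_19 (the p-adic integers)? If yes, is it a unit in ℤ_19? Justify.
x ∈ ℤ_19^× (unit); v_19(x) = 0

ℤ_19 = {x ∈ ℚ_19 : v_19(x) ≥ 0} and ℤ_19^× = {x ∈ ℤ_19 : v_19(x) = 0}. Here v_19(73) = v_19(num) − v_19(den) = 0; compare against these criteria.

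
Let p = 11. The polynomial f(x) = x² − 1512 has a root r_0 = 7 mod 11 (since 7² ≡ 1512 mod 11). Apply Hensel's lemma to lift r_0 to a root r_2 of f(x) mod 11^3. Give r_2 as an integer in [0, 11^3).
r_2 = 1019 (mod 1331)

Hensel's recurrence: r_{i+1} = r_i − f(r_i)·(f′(r_i))^{-1} mod 11^{i+2}, with f′(x) = 2x. Iterate:
  r_0 = 7 (mod 11)
  r_1 = 51 (mod 121)
  r_2 = 1019 (mod 1331)
Final: r_2 = 1019, and one checks f(r_2) ≡ 0 mod 11^3.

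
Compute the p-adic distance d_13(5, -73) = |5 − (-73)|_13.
d_13(5, -73) = 1/13

Step 1 — x − y = 5 − (-73) = 78. Step 2 — v_13(78) = 1 (factor: 78 = (13^1 · 6); the sign does not affect v_p). Step 3 — |x − y|_13 = 13^{-1} = 1/13.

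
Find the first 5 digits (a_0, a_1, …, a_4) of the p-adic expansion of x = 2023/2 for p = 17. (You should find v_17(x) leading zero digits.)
(a_0, …, a_4) = (0, 0, 12, 8, 8)

v_17(2023/2) = 2, so a_0 = ... = a_1 = 0. Factor out: x = 17^2 · u with u = 7/2 a unit in ℤ_17. Expand u iteratively via a_{v+i} = u_i mod 17, u_{i+1} = (u_i − a_{v+i})/17:
  u_0 = 7/2;  a_2 = 12;  u_1 = (u_0 − 12)/17 = -1/2
  u_1 = -1/2;  a_3 = 8;  u_2 = (u_1 − 8)/17 = -1/2
  u_2 = -1/2;  a_4 = 8;  u_3 = (u_2 − 8)/17 = -1/2
Digits: (0, 0, 12, 8, 8).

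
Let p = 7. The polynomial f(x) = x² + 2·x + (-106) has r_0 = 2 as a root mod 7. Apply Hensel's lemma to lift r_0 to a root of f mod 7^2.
r_1 = 2 (mod 49)

Hensel: r_{i+1} = r_i − f(r_i)·(f′(r_i))^{-1} mod 7^{i+2}, f′(x) = 2x + 2. Iterate:
  r_0 = 2 (mod 7)
  r_1 = 2 (mod 49)
Final: r = 2 satisfies f(r) ≡ 0 mod 7^2.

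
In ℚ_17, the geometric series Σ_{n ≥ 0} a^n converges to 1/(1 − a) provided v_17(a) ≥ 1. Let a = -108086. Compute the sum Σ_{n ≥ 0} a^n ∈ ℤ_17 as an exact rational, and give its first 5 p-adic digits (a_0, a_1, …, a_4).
Σ a^n = 1/(1 − a) = 1/108087;  first 5 digits = (1, 0, 0, 12, 15)

v_17(a) = 3 ≥ 1, so the series converges in ℤ_17 to 1/(1 − a) = 1/(1 − (-108086)) = 1/108087. Expand this rational in ℤ_17: compute digits iteratively via d_i = x_i mod 17, x_{i+1} = (x_i − d_i)/17. The first 5 digits are (1, 0, 0, 12, 15).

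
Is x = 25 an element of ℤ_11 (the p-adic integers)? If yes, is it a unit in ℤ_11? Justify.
x ∈ ℤ_11^× (unit); v_11(x) = 0

ℤ_11 = {x ∈ ℚ_11 : v_11(x) ≥ 0} and ℤ_11^× = {x ∈ ℤ_11 : v_11(x) = 0}. Here v_11(25) = v_11(num) − v_11(den) = 0; compare against these criteria.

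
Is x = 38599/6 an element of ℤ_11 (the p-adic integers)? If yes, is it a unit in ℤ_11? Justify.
x ∈ ℤ_11 but not a unit; v_11(x) = 3 > 0

ℤ_11 = {x ∈ ℚ_11 : v_11(x) ≥ 0} and ℤ_11^× = {x ∈ ℤ_11 : v_11(x) = 0}. Here v_11(38599/6) = v_11(num) − v_11(den) = 3; compare against these criteria.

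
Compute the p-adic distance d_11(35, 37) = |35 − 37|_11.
d_11(35, 37) = 1

Step 1 — x − y = 35 − 37 = -2. Step 2 — v_11(-2) = 0 (factor: -2 = −(11^0 · 2); the sign does not affect v_p). Step 3 — |x − y|_11 = 11^{0} = 1.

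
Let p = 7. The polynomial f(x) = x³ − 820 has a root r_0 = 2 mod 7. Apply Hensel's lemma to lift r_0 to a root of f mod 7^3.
r_2 = 86 (mod 343)

Hensel: r_{i+1} = r_i − f(r_i)/f′(r_i) mod 7^{i+2}, where f′(x) = 3x². Iterate:
  r_0 = 2 (mod 7)
  r_1 = 37 (mod 49)
  r_2 = 86 (mod 343)
Final: r = 86 with f(r) ≡ 0 mod 7^3.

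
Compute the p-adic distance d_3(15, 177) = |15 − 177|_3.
d_3(15, 177) = 1/81

Step 1 — x − y = 15 − 177 = -162. Step 2 — v_3(-162) = 4 (factor: -162 = −(3^4 · 2); the sign does not affect v_p). Step 3 — |x − y|_3 = 3^{-4} = 1/81.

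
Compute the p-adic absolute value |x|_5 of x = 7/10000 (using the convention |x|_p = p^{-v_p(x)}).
|7/10000|_5 = 625

Step 1 — compute v_5(x) by factoring powers of 5 out of the numerator and denominator: v_5(7/10000) = -4. Step 2 — apply |x|_p = p^{-v_p(x)} = 5^{4} = 625.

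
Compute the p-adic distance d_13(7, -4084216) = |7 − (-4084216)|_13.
d_13(7, -4084216) = 1/371293

Step 1 — x − y = 7 − (-4084216) = 4084223. Step 2 — v_13(4084223) = 5 (factor: 4084223 = (13^5 · 11); the sign does not affect v_p). Step 3 — |x − y|_13 = 13^{-5} = 1/371293.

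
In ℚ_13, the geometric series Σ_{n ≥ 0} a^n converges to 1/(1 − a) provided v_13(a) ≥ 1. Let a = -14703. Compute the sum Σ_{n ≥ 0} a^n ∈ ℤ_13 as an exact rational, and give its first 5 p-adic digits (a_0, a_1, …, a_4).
Σ a^n = 1/(1 − a) = 1/14704;  first 5 digits = (1, 0, 4, 6, 2)

v_13(a) = 2 ≥ 1, so the series converges in ℤ_13 to 1/(1 − a) = 1/(1 − (-14703)) = 1/14704. Expand this rational in ℤ_13: compute digits iteratively via d_i = x_i mod 13, x_{i+1} = (x_i − d_i)/13. The first 5 digits are (1, 0, 4, 6, 2).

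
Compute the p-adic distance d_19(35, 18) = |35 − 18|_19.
d_19(35, 18) = 1

Step 1 — x − y = 35 − 18 = 17. Step 2 — v_19(17) = 0 (factor: 17 = (19^0 · 17); the sign does not affect v_p). Step 3 — |x − y|_19 = 19^{0} = 1.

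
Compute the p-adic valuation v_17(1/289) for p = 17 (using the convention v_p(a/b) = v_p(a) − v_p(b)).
v_17(1/289) = -2

Factor powers of 17 from the numerator and denominator of the reduced fraction: 1 = 17^0 · 1 and 289 = 17^2 · 1. Apply v_p(a/b) = v_p(a) − v_p(b): v_17(1/289) = 0 − 2 = -2.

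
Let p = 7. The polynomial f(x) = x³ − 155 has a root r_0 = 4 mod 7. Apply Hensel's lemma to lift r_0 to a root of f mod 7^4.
r_3 = 1873 (mod 2401)

Hensel: r_{i+1} = r_i − f(r_i)/f′(r_i) mod 7^{i+2}, where f′(x) = 3x². Iterate:
  r_0 = 4 (mod 7)
  r_1 = 11 (mod 49)
  r_2 = 158 (mod 343)
  r_3 = 1873 (mod 2401)
Final: r = 1873 with f(r) ≡ 0 mod 7^4.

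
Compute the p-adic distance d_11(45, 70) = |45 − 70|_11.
d_11(45, 70) = 1

Step 1 — x − y = 45 − 70 = -25. Step 2 — v_11(-25) = 0 (factor: -25 = −(11^0 · 25); the sign does not affect v_p). Step 3 — |x − y|_11 = 11^{0} = 1.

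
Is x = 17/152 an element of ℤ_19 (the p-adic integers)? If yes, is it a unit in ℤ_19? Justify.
x ∉ ℤ_19 (v_19(x) = -1 < 0)

ℤ_19 = {x ∈ ℚ_19 : v_19(x) ≥ 0} and ℤ_19^× = {x ∈ ℤ_19 : v_19(x) = 0}. Here v_19(17/152) = v_19(num) − v_19(den) = -1; compare against these criteria.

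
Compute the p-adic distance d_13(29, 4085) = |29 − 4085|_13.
d_13(29, 4085) = 1/169

Step 1 — x − y = 29 − 4085 = -4056. Step 2 — v_13(-4056) = 2 (factor: -4056 = −(13^2 · 24); the sign does not affect v_p). Step 3 — |x − y|_13 = 13^{-2} = 1/169.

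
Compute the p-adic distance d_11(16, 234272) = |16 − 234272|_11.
d_11(16, 234272) = 1/14641

Step 1 — x − y = 16 − 234272 = -234256. Step 2 — v_11(-234256) = 4 (factor: -234256 = −(11^4 · 16); the sign does not affect v_p). Step 3 — |x − y|_11 = 11^{-4} = 1/14641.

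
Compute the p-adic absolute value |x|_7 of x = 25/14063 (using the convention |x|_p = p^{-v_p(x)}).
|25/14063|_7 = 343

Step 1 — compute v_7(x) by factoring powers of 7 out of the numerator and denominator: v_7(25/14063) = -3. Step 2 — apply |x|_p = p^{-v_p(x)} = 7^{3} = 343.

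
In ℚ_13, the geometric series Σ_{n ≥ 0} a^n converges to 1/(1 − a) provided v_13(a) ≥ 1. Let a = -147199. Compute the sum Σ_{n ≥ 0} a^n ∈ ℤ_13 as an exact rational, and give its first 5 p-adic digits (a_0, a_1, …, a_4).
Σ a^n = 1/(1 − a) = 1/147200;  first 5 digits = (1, 0, 0, 11, 7)

v_13(a) = 3 ≥ 1, so the series converges in ℤ_13 to 1/(1 − a) = 1/(1 − (-147199)) = 1/147200. Expand this rational in ℤ_13: compute digits iteratively via d_i = x_i mod 13, x_{i+1} = (x_i − d_i)/13. The first 5 digits are (1, 0, 0, 11, 7).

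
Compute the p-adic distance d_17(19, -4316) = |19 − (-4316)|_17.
d_17(19, -4316) = 1/289

Step 1 — x − y = 19 − (-4316) = 4335. Step 2 — v_17(4335) = 2 (factor: 4335 = (17^2 · 15); the sign does not affect v_p). Step 3 — |x − y|_17 = 17^{-2} = 1/289.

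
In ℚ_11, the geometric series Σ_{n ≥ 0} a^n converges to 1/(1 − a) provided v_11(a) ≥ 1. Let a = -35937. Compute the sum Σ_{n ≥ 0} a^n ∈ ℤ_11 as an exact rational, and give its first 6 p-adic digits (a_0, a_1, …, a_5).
Σ a^n = 1/(1 − a) = 1/35938;  first 6 digits = (1, 0, 0, 6, 8, 10)

v_11(a) = 3 ≥ 1, so the series converges in ℤ_11 to 1/(1 − a) = 1/(1 − (-35937)) = 1/35938. Expand this rational in ℤ_11: compute digits iteratively via d_i = x_i mod 11, x_{i+1} = (x_i − d_i)/11. The first 6 digits are (1, 0, 0, 6, 8, 10).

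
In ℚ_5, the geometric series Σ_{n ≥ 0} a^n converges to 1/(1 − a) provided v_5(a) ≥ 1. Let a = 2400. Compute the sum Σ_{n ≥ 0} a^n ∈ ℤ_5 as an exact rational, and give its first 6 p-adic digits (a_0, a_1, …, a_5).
Σ a^n = 1/(1 − a) = -1/2399;  first 6 digits = (1, 0, 1, 4, 4, 3)

v_5(a) = 2 ≥ 1, so the series converges in ℤ_5 to 1/(1 − a) = 1/(1 − 2400) = -1/2399. Expand this rational in ℤ_5: compute digits iteratively via d_i = x_i mod 5, x_{i+1} = (x_i − d_i)/5. The first 6 digits are (1, 0, 1, 4, 4, 3).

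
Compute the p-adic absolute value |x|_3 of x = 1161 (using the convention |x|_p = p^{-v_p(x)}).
|1161|_3 = 1/27

Step 1 — compute v_3(x) by factoring powers of 3 out of the numerator and denominator: v_3(1161) = 3. Step 2 — apply |x|_p = p^{-v_p(x)} = 3^{-3} = 1/27.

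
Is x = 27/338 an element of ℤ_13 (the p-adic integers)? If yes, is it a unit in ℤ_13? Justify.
x ∉ ℤ_13 (v_13(x) = -2 < 0)

ℤ_13 = {x ∈ ℚ_13 : v_13(x) ≥ 0} and ℤ_13^× = {x ∈ ℤ_13 : v_13(x) = 0}. Here v_13(27/338) = v_13(num) − v_13(den) = -2; compare against these criteria.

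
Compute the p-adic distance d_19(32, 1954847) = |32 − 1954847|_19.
d_19(32, 1954847) = 1/130321

Step 1 — x − y = 32 − 1954847 = -1954815. Step 2 — v_19(-1954815) = 4 (factor: -1954815 = −(19^4 · 15); the sign does not affect v_p). Step 3 — |x − y|_19 = 19^{-4} = 1/130321.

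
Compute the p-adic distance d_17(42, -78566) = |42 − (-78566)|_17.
d_17(42, -78566) = 1/4913

Step 1 — x − y = 42 − (-78566) = 78608. Step 2 — v_17(78608) = 3 (factor: 78608 = (17^3 · 16); the sign does not affect v_p). Step 3 — |x − y|_17 = 17^{-3} = 1/4913.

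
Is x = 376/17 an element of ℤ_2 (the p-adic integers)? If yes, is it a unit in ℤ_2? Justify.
x ∈ ℤ_2 but not a unit; v_2(x) = 3 > 0

ℤ_2 = {x ∈ ℚ_2 : v_2(x) ≥ 0} and ℤ_2^× = {x ∈ ℤ_2 : v_2(x) = 0}. Here v_2(376/17) = v_2(num) − v_2(den) = 3; compare against these criteria.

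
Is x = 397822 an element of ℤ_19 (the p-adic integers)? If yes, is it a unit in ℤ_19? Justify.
x ∈ ℤ_19 but not a unit; v_19(x) = 3 > 0

ℤ_19 = {x ∈ ℚ_19 : v_19(x) ≥ 0} and ℤ_19^× = {x ∈ ℤ_19 : v_19(x) = 0}. Here v_19(397822) = v_19(num) − v_19(den) = 3; compare against these criteria.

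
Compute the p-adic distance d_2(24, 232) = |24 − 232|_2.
d_2(24, 232) = 1/16

Step 1 — x − y = 24 − 232 = -208. Step 2 — v_2(-208) = 4 (factor: -208 = −(2^4 · 13); the sign does not affect v_p). Step 3 — |x − y|_2 = 2^{-4} = 1/16.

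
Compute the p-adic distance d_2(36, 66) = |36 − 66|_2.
d_2(36, 66) = 1/2

Step 1 — x − y = 36 − 66 = -30. Step 2 — v_2(-30) = 1 (factor: -30 = −(2^1 · 15); the sign does not affect v_p). Step 3 — |x − y|_2 = 2^{-1} = 1/2.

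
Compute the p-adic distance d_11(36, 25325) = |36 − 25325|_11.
d_11(36, 25325) = 1/1331

Step 1 — x − y = 36 − 25325 = -25289. Step 2 — v_11(-25289) = 3 (factor: -25289 = −(11^3 · 19); the sign does not affect v_p). Step 3 — |x − y|_11 = 11^{-3} = 1/1331.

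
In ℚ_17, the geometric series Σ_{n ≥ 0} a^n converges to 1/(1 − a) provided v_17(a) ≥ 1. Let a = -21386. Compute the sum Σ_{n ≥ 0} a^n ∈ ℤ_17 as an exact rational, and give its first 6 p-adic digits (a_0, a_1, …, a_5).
Σ a^n = 1/(1 − a) = 1/21387;  first 6 digits = (1, 0, 11, 12, 1, 16)

v_17(a) = 2 ≥ 1, so the series converges in ℤ_17 to 1/(1 − a) = 1/(1 − (-21386)) = 1/21387. Expand this rational in ℤ_17: compute digits iteratively via d_i = x_i mod 17, x_{i+1} = (x_i − d_i)/17. The first 6 digits are (1, 0, 11, 12, 1, 16).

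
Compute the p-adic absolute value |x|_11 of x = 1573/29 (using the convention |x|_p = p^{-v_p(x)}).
|1573/29|_11 = 1/121

Step 1 — compute v_11(x) by factoring powers of 11 out of the numerator and denominator: v_11(1573/29) = 2. Step 2 — apply |x|_p = p^{-v_p(x)} = 11^{-2} = 1/121.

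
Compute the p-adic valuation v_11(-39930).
v_11(-39930) = 3

v_11(n) is the largest exponent k such that 11^k divides n. Factor out: -39930 = -11^3 · 30. (Sign doesn't affect v_p.) So v_11(-39930) = 3.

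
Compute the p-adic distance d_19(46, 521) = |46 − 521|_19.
d_19(46, 521) = 1/19

Step 1 — x − y = 46 − 521 = -475. Step 2 — v_19(-475) = 1 (factor: -475 = −(19^1 · 25); the sign does not affect v_p). Step 3 — |x − y|_19 = 19^{-1} = 1/19.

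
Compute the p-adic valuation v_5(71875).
v_5(71875) = 5

v_5(n) is the largest exponent k such that 5^k divides n. Factor out: 71875 = 5^5 · 23. (Sign doesn't affect v_p.) So v_5(71875) = 5.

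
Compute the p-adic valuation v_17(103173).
v_17(103173) = 3

v_17(n) is the largest exponent k such that 17^k divides n. Factor out: 103173 = 17^3 · 21. (Sign doesn't affect v_p.) So v_17(103173) = 3.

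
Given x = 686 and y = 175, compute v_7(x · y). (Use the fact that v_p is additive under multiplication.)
v_7(120050) = 4

v_p(x) = 3 (factor: 686 = 7^3 · 2); v_p(y) = 1 (factor: 175 = 7^1 · 25). Additivity: v_p(xy) = v_p(x) + v_p(y) = 3 + 1 = 4. (Direct check: xy = 120050 = 7^4 · (50).)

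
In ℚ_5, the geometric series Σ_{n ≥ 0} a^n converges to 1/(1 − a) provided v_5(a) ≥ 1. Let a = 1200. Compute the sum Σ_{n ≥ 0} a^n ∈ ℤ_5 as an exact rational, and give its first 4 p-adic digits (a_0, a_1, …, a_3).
Σ a^n = 1/(1 − a) = -1/1199;  first 4 digits = (1, 0, 3, 4)

v_5(a) = 2 ≥ 1, so the series converges in ℤ_5 to 1/(1 − a) = 1/(1 − 1200) = -1/1199. Expand this rational in ℤ_5: compute digits iteratively via d_i = x_i mod 5, x_{i+1} = (x_i − d_i)/5. The first 4 digits are (1, 0, 3, 4).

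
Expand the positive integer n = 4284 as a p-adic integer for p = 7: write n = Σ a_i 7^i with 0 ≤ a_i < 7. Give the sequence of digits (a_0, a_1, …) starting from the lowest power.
(a_0, a_1, …) = (0, 3, 3, 5, 1)

Repeated division by 7 gives the digits low-to-high: 4284 = 3·7^1 + 3·7^2 + 5·7^3 + 1·7^4. Digit sequence: (0, 3, 3, 5, 1).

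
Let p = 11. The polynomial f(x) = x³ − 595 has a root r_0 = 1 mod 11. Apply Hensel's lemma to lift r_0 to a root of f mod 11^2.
r_1 = 78 (mod 121)

Hensel: r_{i+1} = r_i − f(r_i)/f′(r_i) mod 11^{i+2}, where f′(x) = 3x². Iterate:
  r_0 = 1 (mod 11)
  r_1 = 78 (mod 121)
Final: r = 78 with f(r) ≡ 0 mod 11^2.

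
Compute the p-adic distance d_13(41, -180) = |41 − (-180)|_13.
d_13(41, -180) = 1/13

Step 1 — x − y = 41 − (-180) = 221. Step 2 — v_13(221) = 1 (factor: 221 = (13^1 · 17); the sign does not affect v_p). Step 3 — |x − y|_13 = 13^{-1} = 1/13.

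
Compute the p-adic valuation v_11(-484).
v_11(-484) = 2

v_11(n) is the largest exponent k such that 11^k divides n. Factor out: -484 = -11^2 · 4. (Sign doesn't affect v_p.) So v_11(-484) = 2.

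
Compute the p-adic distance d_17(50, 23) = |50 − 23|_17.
d_17(50, 23) = 1

Step 1 — x − y = 50 − 23 = 27. Step 2 — v_17(27) = 0 (factor: 27 = (17^0 · 27); the sign does not affect v_p). Step 3 — |x − y|_17 = 17^{0} = 1.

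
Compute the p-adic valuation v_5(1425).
v_5(1425) = 2

v_5(n) is the largest exponent k such that 5^k divides n. Factor out: 1425 = 5^2 · 57. (Sign doesn't affect v_p.) So v_5(1425) = 2.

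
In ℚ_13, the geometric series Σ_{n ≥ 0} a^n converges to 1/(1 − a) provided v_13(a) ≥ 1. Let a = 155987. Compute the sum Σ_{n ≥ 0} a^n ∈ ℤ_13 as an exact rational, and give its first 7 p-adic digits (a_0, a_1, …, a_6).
Σ a^n = 1/(1 − a) = -1/155986;  first 7 digits = (1, 0, 0, 6, 5, 0, 10)

v_13(a) = 3 ≥ 1, so the series converges in ℤ_13 to 1/(1 − a) = 1/(1 − 155987) = -1/155986. Expand this rational in ℤ_13: compute digits iteratively via d_i = x_i mod 13, x_{i+1} = (x_i − d_i)/13. The first 7 digits are (1, 0, 0, 6, 5, 0, 10).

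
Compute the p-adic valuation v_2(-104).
v_2(-104) = 3

v_2(n) is the largest exponent k such that 2^k divides n. Factor out: -104 = -2^3 · 13. (Sign doesn't affect v_p.) So v_2(-104) = 3.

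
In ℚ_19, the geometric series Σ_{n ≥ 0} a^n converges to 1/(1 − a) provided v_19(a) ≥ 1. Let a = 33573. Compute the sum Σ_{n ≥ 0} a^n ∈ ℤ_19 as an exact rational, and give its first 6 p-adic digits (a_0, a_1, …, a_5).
Σ a^n = 1/(1 − a) = -1/33572;  first 6 digits = (1, 0, 17, 4, 4, 18)

v_19(a) = 2 ≥ 1, so the series converges in ℤ_19 to 1/(1 − a) = 1/(1 − 33573) = -1/33572. Expand this rational in ℤ_19: compute digits iteratively via d_i = x_i mod 19, x_{i+1} = (x_i − d_i)/19. The first 6 digits are (1, 0, 17, 4, 4, 18).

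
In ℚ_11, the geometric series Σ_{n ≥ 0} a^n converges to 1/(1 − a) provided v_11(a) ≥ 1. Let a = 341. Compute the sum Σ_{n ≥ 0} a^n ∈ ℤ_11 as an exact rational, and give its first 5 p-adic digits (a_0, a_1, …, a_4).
Σ a^n = 1/(1 − a) = -1/340;  first 5 digits = (1, 9, 6, 2, 4)

v_11(a) = 1 ≥ 1, so the series converges in ℤ_11 to 1/(1 − a) = 1/(1 − 341) = -1/340. Expand this rational in ℤ_11: compute digits iteratively via d_i = x_i mod 11, x_{i+1} = (x_i − d_i)/11. The first 5 digits are (1, 9, 6, 2, 4).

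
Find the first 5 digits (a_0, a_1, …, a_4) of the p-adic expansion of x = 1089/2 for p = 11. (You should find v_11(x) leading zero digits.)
(a_0, …, a_4) = (0, 0, 10, 5, 5)

v_11(1089/2) = 2, so a_0 = ... = a_1 = 0. Factor out: x = 11^2 · u with u = 9/2 a unit in ℤ_11. Expand u iteratively via a_{v+i} = u_i mod 11, u_{i+1} = (u_i − a_{v+i})/11:
  u_0 = 9/2;  a_2 = 10;  u_1 = (u_0 − 10)/11 = -1/2
  u_1 = -1/2;  a_3 = 5;  u_2 = (u_1 − 5)/11 = -1/2
  u_2 = -1/2;  a_4 = 5;  u_3 = (u_2 − 5)/11 = -1/2
Digits: (0, 0, 10, 5, 5).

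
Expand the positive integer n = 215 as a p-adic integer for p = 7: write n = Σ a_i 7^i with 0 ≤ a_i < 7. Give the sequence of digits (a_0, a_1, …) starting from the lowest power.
(a_0, a_1, …) = (5, 2, 4)

Repeated division by 7 gives the digits low-to-high: 215 = 5 + 2·7^1 + 4·7^2. Digit sequence: (5, 2, 4).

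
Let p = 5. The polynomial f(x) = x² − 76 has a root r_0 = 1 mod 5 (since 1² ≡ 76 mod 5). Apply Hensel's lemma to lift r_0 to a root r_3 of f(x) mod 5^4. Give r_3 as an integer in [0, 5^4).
r_3 = 351 (mod 625)

Hensel's recurrence: r_{i+1} = r_i − f(r_i)·(f′(r_i))^{-1} mod 5^{i+2}, with f′(x) = 2x. Iterate:
  r_0 = 1 (mod 5)
  r_1 = 1 (mod 25)
  r_2 = 101 (mod 125)
  r_3 = 351 (mod 625)
Final: r_3 = 351, and one checks f(r_3) ≡ 0 mod 5^4.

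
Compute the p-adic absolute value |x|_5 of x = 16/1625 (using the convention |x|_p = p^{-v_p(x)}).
|16/1625|_5 = 125

Step 1 — compute v_5(x) by factoring powers of 5 out of the numerator and denominator: v_5(16/1625) = -3. Step 2 — apply |x|_p = p^{-v_p(x)} = 5^{3} = 125.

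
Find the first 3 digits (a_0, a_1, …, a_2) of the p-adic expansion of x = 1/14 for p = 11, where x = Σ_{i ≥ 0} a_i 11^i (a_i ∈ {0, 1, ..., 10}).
(a_0, …, a_2) = (4, 2, 10)

v_11(1/14) = 0 (numerator and denominator both coprime to 11), so x ∈ ℤ_11^×. Compute digits iteratively via a_i = x_i mod 11, x_{i+1} = (x_i − a_i)/11, with x_0 = x:
  x_0 = 1/14;  a_0 = 4;  x_1 = (x_0 − 4)/11 = -5/14
  x_1 = -5/14;  a_1 = 2;  x_2 = (x_1 − 2)/11 = -3/14
  x_2 = -3/14;  a_2 = 10;  x_3 = (x_2 − 10)/11 = -13/14
Digits: (4, 2, 10).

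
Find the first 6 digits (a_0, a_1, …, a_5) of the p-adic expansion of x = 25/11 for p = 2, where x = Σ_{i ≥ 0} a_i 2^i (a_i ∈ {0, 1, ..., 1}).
(a_0, …, a_5) = (1, 1, 0, 1, 0, 1)

v_2(25/11) = 0 (numerator and denominator both coprime to 2), so x ∈ ℤ_2^×. Compute digits iteratively via a_i = x_i mod 2, x_{i+1} = (x_i − a_i)/2, with x_0 = x:
  x_0 = 25/11;  a_0 = 1;  x_1 = (x_0 − 1)/2 = 7/11
  x_1 = 7/11;  a_1 = 1;  x_2 = (x_1 − 1)/2 = -2/11
  x_2 = -2/11;  a_2 = 0;  x_3 = (x_2 − 0)/2 = -1/11
  x_3 = -1/11;  a_3 = 1;  x_4 = (x_3 − 1)/2 = -6/11
  x_4 = -6/11;  a_4 = 0;  x_5 = (x_4 − 0)/2 = -3/11
  x_5 = -3/11;  a_5 = 1;  x_6 = (x_5 − 1)/2 = -7/11
Digits: (1, 1, 0, 1, 0, 1).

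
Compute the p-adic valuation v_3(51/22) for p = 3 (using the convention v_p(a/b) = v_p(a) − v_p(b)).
v_3(51/22) = 1

Factor powers of 3 from the numerator and denominator of the reduced fraction: 51 = 3^1 · 17 and 22 = 3^0 · 22. Apply v_p(a/b) = v_p(a) − v_p(b): v_3(51/22) = 1 − 0 = 1.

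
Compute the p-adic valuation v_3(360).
v_3(360) = 2

v_3(n) is the largest exponent k such that 3^k divides n. Factor out: 360 = 3^2 · 40. (Sign doesn't affect v_p.) So v_3(360) = 2.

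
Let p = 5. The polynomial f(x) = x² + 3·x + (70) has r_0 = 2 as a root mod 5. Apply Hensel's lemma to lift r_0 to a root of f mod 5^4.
r_3 = 512 (mod 625)

Hensel: r_{i+1} = r_i − f(r_i)·(f′(r_i))^{-1} mod 5^{i+2}, f′(x) = 2x + 3. Iterate:
  r_0 = 2 (mod 5)
  r_1 = 12 (mod 25)
  r_2 = 12 (mod 125)
  r_3 = 512 (mod 625)
Final: r = 512 satisfies f(r) ≡ 0 mod 5^4.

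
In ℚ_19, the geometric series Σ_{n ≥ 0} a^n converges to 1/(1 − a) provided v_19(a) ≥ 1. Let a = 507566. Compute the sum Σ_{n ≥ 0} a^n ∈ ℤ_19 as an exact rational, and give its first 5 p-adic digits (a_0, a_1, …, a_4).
Σ a^n = 1/(1 − a) = -1/507565;  first 5 digits = (1, 0, 0, 17, 3)

v_19(a) = 3 ≥ 1, so the series converges in ℤ_19 to 1/(1 − a) = 1/(1 − 507566) = -1/507565. Expand this rational in ℤ_19: compute digits iteratively via d_i = x_i mod 19, x_{i+1} = (x_i − d_i)/19. The first 5 digits are (1, 0, 0, 17, 3).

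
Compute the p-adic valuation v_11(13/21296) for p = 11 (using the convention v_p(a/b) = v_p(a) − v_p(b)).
v_11(13/21296) = -3

Factor powers of 11 from the numerator and denominator of the reduced fraction: 13 = 11^0 · 13 and 21296 = 11^3 · 16. Apply v_p(a/b) = v_p(a) − v_p(b): v_11(13/21296) = 0 − 3 = -3.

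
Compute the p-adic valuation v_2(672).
v_2(672) = 5

v_2(n) is the largest exponent k such that 2^k divides n. Factor out: 672 = 2^5 · 21. (Sign doesn't affect v_p.) So v_2(672) = 5.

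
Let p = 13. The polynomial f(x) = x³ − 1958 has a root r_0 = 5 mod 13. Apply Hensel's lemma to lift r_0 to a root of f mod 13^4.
r_3 = 9027 (mod 28561)

Hensel: r_{i+1} = r_i − f(r_i)/f′(r_i) mod 13^{i+2}, where f′(x) = 3x². Iterate:
  r_0 = 5 (mod 13)
  r_1 = 70 (mod 169)
  r_2 = 239 (mod 2197)
  r_3 = 9027 (mod 28561)
Final: r = 9027 with f(r) ≡ 0 mod 13^4.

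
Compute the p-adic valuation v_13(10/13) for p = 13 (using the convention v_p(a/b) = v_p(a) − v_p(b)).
v_13(10/13) = -1

Factor powers of 13 from the numerator and denominator of the reduced fraction: 10 = 13^0 · 10 and 13 = 13^1 · 1. Apply v_p(a/b) = v_p(a) − v_p(b): v_13(10/13) = 0 − 1 = -1.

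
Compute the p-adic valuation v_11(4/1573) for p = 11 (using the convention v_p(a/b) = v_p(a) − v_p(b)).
v_11(4/1573) = -2

Factor powers of 11 from the numerator and denominator of the reduced fraction: 4 = 11^0 · 4 and 1573 = 11^2 · 13. Apply v_p(a/b) = v_p(a) − v_p(b): v_11(4/1573) = 0 − 2 = -2.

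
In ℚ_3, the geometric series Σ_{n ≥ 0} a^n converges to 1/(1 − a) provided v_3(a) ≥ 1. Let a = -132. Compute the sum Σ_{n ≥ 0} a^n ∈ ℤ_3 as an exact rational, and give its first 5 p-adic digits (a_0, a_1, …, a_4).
Σ a^n = 1/(1 − a) = 1/133;  first 5 digits = (1, 1, 1, 2, 1)

v_3(a) = 1 ≥ 1, so the series converges in ℤ_3 to 1/(1 − a) = 1/(1 − (-132)) = 1/133. Expand this rational in ℤ_3: compute digits iteratively via d_i = x_i mod 3, x_{i+1} = (x_i − d_i)/3. The first 5 digits are (1, 1, 1, 2, 1).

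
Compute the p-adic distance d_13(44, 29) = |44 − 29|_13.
d_13(44, 29) = 1

Step 1 — x − y = 44 − 29 = 15. Step 2 — v_13(15) = 0 (factor: 15 = (13^0 · 15); the sign does not affect v_p). Step 3 — |x − y|_13 = 13^{0} = 1.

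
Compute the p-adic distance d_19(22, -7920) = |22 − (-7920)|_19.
d_19(22, -7920) = 1/361

Step 1 — x − y = 22 − (-7920) = 7942. Step 2 — v_19(7942) = 2 (factor: 7942 = (19^2 · 22); the sign does not affect v_p). Step 3 — |x − y|_19 = 19^{-2} = 1/361.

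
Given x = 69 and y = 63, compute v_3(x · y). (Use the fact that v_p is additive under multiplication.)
v_3(4347) = 3

v_p(x) = 1 (factor: 69 = 3^1 · 23); v_p(y) = 2 (factor: 63 = 3^2 · 7). Additivity: v_p(xy) = v_p(x) + v_p(y) = 1 + 2 = 3. (Direct check: xy = 4347 = 3^3 · (161).)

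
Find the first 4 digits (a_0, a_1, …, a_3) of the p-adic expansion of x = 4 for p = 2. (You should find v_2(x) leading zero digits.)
(a_0, …, a_3) = (0, 0, 1, 0)

v_2(4) = 2, so a_0 = ... = a_1 = 0. Factor out: x = 2^2 · u with u = 1 a unit in ℤ_2. Expand u iteratively via a_{v+i} = u_i mod 2, u_{i+1} = (u_i − a_{v+i})/2:
  u_0 = 1;  a_2 = 1;  u_1 = (u_0 − 1)/2 = 0
  u_1 = 0;  a_3 = 0;  u_2 = (u_1 − 0)/2 = 0
Digits: (0, 0, 1, 0).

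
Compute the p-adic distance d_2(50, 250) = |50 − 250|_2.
d_2(50, 250) = 1/8

Step 1 — x − y = 50 − 250 = -200. Step 2 — v_2(-200) = 3 (factor: -200 = −(2^3 · 25); the sign does not affect v_p). Step 3 — |x − y|_2 = 2^{-3} = 1/8.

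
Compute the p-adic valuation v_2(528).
v_2(528) = 4

v_2(n) is the largest exponent k such that 2^k divides n. Factor out: 528 = 2^4 · 33. (Sign doesn't affect v_p.) So v_2(528) = 4.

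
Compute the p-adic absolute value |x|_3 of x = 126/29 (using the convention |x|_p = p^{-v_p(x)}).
|126/29|_3 = 1/9

Step 1 — compute v_3(x) by factoring powers of 3 out of the numerator and denominator: v_3(126/29) = 2. Step 2 — apply |x|_p = p^{-v_p(x)} = 3^{-2} = 1/9.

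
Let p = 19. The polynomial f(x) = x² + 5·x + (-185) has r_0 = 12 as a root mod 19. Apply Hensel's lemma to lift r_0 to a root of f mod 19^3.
r_2 = 6111 (mod 6859)

Hensel: r_{i+1} = r_i − f(r_i)·(f′(r_i))^{-1} mod 19^{i+2}, f′(x) = 2x + 5. Iterate:
  r_0 = 12 (mod 19)
  r_1 = 335 (mod 361)
  r_2 = 6111 (mod 6859)
Final: r = 6111 satisfies f(r) ≡ 0 mod 19^3.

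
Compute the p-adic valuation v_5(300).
v_5(300) = 2

v_5(n) is the largest exponent k such that 5^k divides n. Factor out: 300 = 5^2 · 12. (Sign doesn't affect v_p.) So v_5(300) = 2.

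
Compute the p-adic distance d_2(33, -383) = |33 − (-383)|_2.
d_2(33, -383) = 1/32

Step 1 — x − y = 33 − (-383) = 416. Step 2 — v_2(416) = 5 (factor: 416 = (2^5 · 13); the sign does not affect v_p). Step 3 — |x − y|_2 = 2^{-5} = 1/32.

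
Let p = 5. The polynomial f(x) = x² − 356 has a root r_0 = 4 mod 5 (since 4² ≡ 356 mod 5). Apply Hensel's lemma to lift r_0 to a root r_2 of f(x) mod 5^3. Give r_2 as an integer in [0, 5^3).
r_2 = 59 (mod 125)

Hensel's recurrence: r_{i+1} = r_i − f(r_i)·(f′(r_i))^{-1} mod 5^{i+2}, with f′(x) = 2x. Iterate:
  r_0 = 4 (mod 5)
  r_1 = 9 (mod 25)
  r_2 = 59 (mod 125)
Final: r_2 = 59, and one checks f(r_2) ≡ 0 mod 5^3.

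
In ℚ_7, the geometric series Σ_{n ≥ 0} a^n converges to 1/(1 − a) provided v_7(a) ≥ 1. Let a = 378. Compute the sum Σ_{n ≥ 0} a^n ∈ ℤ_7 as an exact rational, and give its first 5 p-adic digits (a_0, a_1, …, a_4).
Σ a^n = 1/(1 − a) = -1/377;  first 5 digits = (1, 5, 4, 3, 2)

v_7(a) = 1 ≥ 1, so the series converges in ℤ_7 to 1/(1 − a) = 1/(1 − 378) = -1/377. Expand this rational in ℤ_7: compute digits iteratively via d_i = x_i mod 7, x_{i+1} = (x_i − d_i)/7. The first 5 digits are (1, 5, 4, 3, 2).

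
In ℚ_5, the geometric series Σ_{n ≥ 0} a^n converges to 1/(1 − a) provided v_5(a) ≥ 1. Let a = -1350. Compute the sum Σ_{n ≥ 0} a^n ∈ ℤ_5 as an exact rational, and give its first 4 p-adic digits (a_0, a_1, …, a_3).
Σ a^n = 1/(1 − a) = 1/1351;  first 4 digits = (1, 0, 1, 4)

v_5(a) = 2 ≥ 1, so the series converges in ℤ_5 to 1/(1 − a) = 1/(1 − (-1350)) = 1/1351. Expand this rational in ℤ_5: compute digits iteratively via d_i = x_i mod 5, x_{i+1} = (x_i − d_i)/5. The first 4 digits are (1, 0, 1, 4).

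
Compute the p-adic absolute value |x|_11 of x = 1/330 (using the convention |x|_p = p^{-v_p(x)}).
|1/330|_11 = 11

Step 1 — compute v_11(x) by factoring powers of 11 out of the numerator and denominator: v_11(1/330) = -1. Step 2 — apply |x|_p = p^{-v_p(x)} = 11^{1} = 11.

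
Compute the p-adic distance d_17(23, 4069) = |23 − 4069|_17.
d_17(23, 4069) = 1/289

Step 1 — x − y = 23 − 4069 = -4046. Step 2 — v_17(-4046) = 2 (factor: -4046 = −(17^2 · 14); the sign does not affect v_p). Step 3 — |x − y|_17 = 17^{-2} = 1/289.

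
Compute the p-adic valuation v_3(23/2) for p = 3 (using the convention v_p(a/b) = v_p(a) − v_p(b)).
v_3(23/2) = 0

Factor powers of 3 from the numerator and denominator of the reduced fraction: 23 = 3^0 · 23 and 2 = 3^0 · 2. Apply v_p(a/b) = v_p(a) − v_p(b): v_3(23/2) = 0 − 0 = 0.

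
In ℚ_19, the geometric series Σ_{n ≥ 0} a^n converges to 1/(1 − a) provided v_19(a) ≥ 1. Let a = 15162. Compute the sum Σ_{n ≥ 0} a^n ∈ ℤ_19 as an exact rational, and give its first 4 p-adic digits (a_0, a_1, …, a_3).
Σ a^n = 1/(1 − a) = -1/15161;  first 4 digits = (1, 0, 4, 2)

v_19(a) = 2 ≥ 1, so the series converges in ℤ_19 to 1/(1 − a) = 1/(1 − 15162) = -1/15161. Expand this rational in ℤ_19: compute digits iteratively via d_i = x_i mod 19, x_{i+1} = (x_i − d_i)/19. The first 4 digits are (1, 0, 4, 2).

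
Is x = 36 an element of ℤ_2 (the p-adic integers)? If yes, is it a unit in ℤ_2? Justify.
x ∈ ℤ_2 but not a unit; v_2(x) = 2 > 0

ℤ_2 = {x ∈ ℚ_2 : v_2(x) ≥ 0} and ℤ_2^× = {x ∈ ℤ_2 : v_2(x) = 0}. Here v_2(36) = v_2(num) − v_2(den) = 2; compare against these criteria.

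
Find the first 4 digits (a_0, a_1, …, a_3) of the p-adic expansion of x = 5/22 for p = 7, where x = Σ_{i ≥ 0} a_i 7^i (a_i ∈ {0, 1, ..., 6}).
(a_0, …, a_3) = (5, 6, 0, 4)

v_7(5/22) = 0 (numerator and denominator both coprime to 7), so x ∈ ℤ_7^×. Compute digits iteratively via a_i = x_i mod 7, x_{i+1} = (x_i − a_i)/7, with x_0 = x:
  x_0 = 5/22;  a_0 = 5;  x_1 = (x_0 − 5)/7 = -15/22
  x_1 = -15/22;  a_1 = 6;  x_2 = (x_1 − 6)/7 = -21/22
  x_2 = -21/22;  a_2 = 0;  x_3 = (x_2 − 0)/7 = -3/22
  x_3 = -3/22;  a_3 = 4;  x_4 = (x_3 − 4)/7 = -13/22
Digits: (5, 6, 0, 4).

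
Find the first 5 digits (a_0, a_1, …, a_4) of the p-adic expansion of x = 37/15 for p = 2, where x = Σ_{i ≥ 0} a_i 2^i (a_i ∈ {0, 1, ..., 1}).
(a_0, …, a_4) = (1, 1, 0, 1, 0)

v_2(37/15) = 0 (numerator and denominator both coprime to 2), so x ∈ ℤ_2^×. Compute digits iteratively via a_i = x_i mod 2, x_{i+1} = (x_i − a_i)/2, with x_0 = x:
  x_0 = 37/15;  a_0 = 1;  x_1 = (x_0 − 1)/2 = 11/15
  x_1 = 11/15;  a_1 = 1;  x_2 = (x_1 − 1)/2 = -2/15
  x_2 = -2/15;  a_2 = 0;  x_3 = (x_2 − 0)/2 = -1/15
  x_3 = -1/15;  a_3 = 1;  x_4 = (x_3 − 1)/2 = -8/15
  x_4 = -8/15;  a_4 = 0;  x_5 = (x_4 − 0)/2 = -4/15
Digits: (1, 1, 0, 1, 0).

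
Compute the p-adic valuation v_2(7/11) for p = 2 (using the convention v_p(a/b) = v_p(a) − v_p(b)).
v_2(7/11) = 0

Factor powers of 2 from the numerator and denominator of the reduced fraction: 7 = 2^0 · 7 and 11 = 2^0 · 11. Apply v_p(a/b) = v_p(a) − v_p(b): v_2(7/11) = 0 − 0 = 0.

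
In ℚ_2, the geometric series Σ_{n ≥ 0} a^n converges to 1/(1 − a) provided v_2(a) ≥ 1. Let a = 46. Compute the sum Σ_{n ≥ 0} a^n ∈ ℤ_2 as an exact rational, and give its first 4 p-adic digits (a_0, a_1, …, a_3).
Σ a^n = 1/(1 − a) = -1/45;  first 4 digits = (1, 1, 0, 1)

v_2(a) = 1 ≥ 1, so the series converges in ℤ_2 to 1/(1 − a) = 1/(1 − 46) = -1/45. Expand this rational in ℤ_2: compute digits iteratively via d_i = x_i mod 2, x_{i+1} = (x_i − d_i)/2. The first 4 digits are (1, 1, 0, 1).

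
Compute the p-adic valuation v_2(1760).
v_2(1760) = 5

v_2(n) is the largest exponent k such that 2^k divides n. Factor out: 1760 = 2^5 · 55. (Sign doesn't affect v_p.) So v_2(1760) = 5.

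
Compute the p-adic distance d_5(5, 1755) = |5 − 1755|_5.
d_5(5, 1755) = 1/125

Step 1 — x − y = 5 − 1755 = -1750. Step 2 — v_5(-1750) = 3 (factor: -1750 = −(5^3 · 14); the sign does not affect v_p). Step 3 — |x − y|_5 = 5^{-3} = 1/125.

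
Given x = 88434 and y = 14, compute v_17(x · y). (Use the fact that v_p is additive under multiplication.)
v_17(1238076) = 3

v_p(x) = 3 (factor: 88434 = 17^3 · 18); v_p(y) = 0 (factor: 14 = 17^0 · 14). Additivity: v_p(xy) = v_p(x) + v_p(y) = 3 + 0 = 3. (Direct check: xy = 1238076 = 17^3 · (252).)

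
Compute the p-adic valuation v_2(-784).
v_2(-784) = 4

v_2(n) is the largest exponent k such that 2^k divides n. Factor out: -784 = -2^4 · 49. (Sign doesn't affect v_p.) So v_2(-784) = 4.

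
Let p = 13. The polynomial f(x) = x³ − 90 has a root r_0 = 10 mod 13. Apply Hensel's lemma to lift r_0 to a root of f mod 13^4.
r_3 = 25802 (mod 28561)

Hensel: r_{i+1} = r_i − f(r_i)/f′(r_i) mod 13^{i+2}, where f′(x) = 3x². Iterate:
  r_0 = 10 (mod 13)
  r_1 = 114 (mod 169)
  r_2 = 1635 (mod 2197)
  r_3 = 25802 (mod 28561)
Final: r = 25802 with f(r) ≡ 0 mod 13^4.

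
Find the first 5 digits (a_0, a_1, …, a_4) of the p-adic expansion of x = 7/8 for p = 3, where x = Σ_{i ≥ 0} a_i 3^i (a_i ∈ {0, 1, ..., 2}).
(a_0, …, a_4) = (2, 0, 1, 0, 1)

v_3(7/8) = 0 (numerator and denominator both coprime to 3), so x ∈ ℤ_3^×. Compute digits iteratively via a_i = x_i mod 3, x_{i+1} = (x_i − a_i)/3, with x_0 = x:
  x_0 = 7/8;  a_0 = 2;  x_1 = (x_0 − 2)/3 = -3/8
  x_1 = -3/8;  a_1 = 0;  x_2 = (x_1 − 0)/3 = -1/8
  x_2 = -1/8;  a_2 = 1;  x_3 = (x_2 − 1)/3 = -3/8
  x_3 = -3/8;  a_3 = 0;  x_4 = (x_3 − 0)/3 = -1/8
  x_4 = -1/8;  a_4 = 1;  x_5 = (x_4 − 1)/3 = -3/8
Digits: (2, 0, 1, 0, 1).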